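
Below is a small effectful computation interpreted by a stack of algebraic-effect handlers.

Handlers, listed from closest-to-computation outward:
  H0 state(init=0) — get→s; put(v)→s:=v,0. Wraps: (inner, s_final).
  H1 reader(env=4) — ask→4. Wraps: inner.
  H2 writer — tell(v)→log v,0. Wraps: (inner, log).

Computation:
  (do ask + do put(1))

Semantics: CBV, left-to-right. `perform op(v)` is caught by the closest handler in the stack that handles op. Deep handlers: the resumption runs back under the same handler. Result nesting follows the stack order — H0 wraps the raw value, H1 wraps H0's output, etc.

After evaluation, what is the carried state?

Answer: 1

Evaluation trace:
ask @ H1 ⇒ 4
put(1) @ H0 ⇒ s:=1
H0 returns (4, 1)
H1 returns (4, 1)
H2 returns ((4, 1), ())
= ((4, 1), ())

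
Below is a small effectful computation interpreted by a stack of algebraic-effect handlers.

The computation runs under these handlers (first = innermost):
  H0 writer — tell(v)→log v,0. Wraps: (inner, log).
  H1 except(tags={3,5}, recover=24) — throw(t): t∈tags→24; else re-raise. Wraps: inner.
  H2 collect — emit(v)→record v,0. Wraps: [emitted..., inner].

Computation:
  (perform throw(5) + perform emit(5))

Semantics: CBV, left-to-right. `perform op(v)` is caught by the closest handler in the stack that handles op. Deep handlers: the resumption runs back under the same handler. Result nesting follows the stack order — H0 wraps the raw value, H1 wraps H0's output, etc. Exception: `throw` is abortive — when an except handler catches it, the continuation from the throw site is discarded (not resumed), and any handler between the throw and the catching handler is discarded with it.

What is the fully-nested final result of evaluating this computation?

Answer: [24]

Step-by-step:
throw(5) @ H1 caught ⇒ 24
H2 returns [24]
= [24]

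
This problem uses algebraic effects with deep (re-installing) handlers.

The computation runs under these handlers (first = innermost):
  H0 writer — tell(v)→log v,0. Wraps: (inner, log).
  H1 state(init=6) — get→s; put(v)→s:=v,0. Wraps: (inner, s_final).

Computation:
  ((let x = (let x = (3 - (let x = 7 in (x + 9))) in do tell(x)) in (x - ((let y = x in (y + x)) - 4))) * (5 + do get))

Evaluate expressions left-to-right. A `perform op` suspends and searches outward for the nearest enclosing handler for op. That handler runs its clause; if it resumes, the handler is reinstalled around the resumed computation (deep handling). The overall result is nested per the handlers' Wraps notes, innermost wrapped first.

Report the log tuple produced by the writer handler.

Evaluation trace:
tell(-13) @ H0 ⇒ log+=-13
get @ H1 ⇒ 6
H0 returns (44, (-13))
H1 returns ((44, (-13)), 6)
= ((44, (-13)), 6)

Answer: (-13)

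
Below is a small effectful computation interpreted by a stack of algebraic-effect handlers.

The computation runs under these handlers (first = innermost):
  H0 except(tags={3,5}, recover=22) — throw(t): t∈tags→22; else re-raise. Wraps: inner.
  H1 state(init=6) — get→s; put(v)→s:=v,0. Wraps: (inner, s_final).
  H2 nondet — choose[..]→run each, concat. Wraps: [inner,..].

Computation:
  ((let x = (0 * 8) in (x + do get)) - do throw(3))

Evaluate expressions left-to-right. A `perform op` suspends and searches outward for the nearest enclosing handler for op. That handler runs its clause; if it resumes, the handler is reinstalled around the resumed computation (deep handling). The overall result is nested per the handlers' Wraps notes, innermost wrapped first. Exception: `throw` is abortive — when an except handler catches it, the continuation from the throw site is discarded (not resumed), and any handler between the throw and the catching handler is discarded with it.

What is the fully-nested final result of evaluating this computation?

Evaluation trace:
get @ H1 ⇒ 6
throw(3) @ H0 caught ⇒ 22
H1 returns (22, 6)
H2 returns [(22, 6)]
= [(22, 6)]

Answer: [(22, 6)]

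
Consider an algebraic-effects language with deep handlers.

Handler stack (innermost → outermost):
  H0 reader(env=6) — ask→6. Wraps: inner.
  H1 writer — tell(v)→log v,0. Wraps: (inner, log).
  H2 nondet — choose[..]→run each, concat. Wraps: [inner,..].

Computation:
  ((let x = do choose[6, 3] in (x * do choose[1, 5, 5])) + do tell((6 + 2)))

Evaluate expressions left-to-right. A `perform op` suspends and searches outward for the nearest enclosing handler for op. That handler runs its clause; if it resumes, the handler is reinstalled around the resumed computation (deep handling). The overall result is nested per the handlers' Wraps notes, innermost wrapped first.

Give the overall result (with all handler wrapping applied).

Answer: [(6, (8)), (30, (8)), (30, (8)), (3, (8)), (15, (8)), (15, (8))]

Working:
choose[6, 3] @ H2
  branch[0] choose=6:
    choose[1, 5, 5] @ H2
      branch[0] choose=1:
        tell(8) @ H1 ⇒ log+=8
        H0 returns 6
        H1 returns (6, (8))
        H2 returns [(6, (8))]
      branch[1] choose=5:
        tell(8) @ H1 ⇒ log+=8
        H0 returns 30
        H1 returns (30, (8))
        H2 returns [(30, (8))]
      branch[2] choose=5:
        tell(8) @ H1 ⇒ log+=8
        H0 returns 30
        H1 returns (30, (8))
        H2 returns [(30, (8))]
  branch[1] choose=3:
    choose[1, 5, 5] @ H2
      branch[0] choose=1:
        tell(8) @ H1 ⇒ log+=8
        H0 returns 3
        H1 returns (3, (8))
        H2 returns [(3, (8))]
      branch[1] choose=5:
        tell(8) @ H1 ⇒ log+=8
        H0 returns 15
        H1 returns (15, (8))
        H2 returns [(15, (8))]
      branch[2] choose=5:
        tell(8) @ H1 ⇒ log+=8
        H0 returns 15
        H1 returns (15, (8))
        H2 returns [(15, (8))]
= [(6, (8)), (30, (8)), (30, (8)), (3, (8)), (15, (8)), (15, (8))]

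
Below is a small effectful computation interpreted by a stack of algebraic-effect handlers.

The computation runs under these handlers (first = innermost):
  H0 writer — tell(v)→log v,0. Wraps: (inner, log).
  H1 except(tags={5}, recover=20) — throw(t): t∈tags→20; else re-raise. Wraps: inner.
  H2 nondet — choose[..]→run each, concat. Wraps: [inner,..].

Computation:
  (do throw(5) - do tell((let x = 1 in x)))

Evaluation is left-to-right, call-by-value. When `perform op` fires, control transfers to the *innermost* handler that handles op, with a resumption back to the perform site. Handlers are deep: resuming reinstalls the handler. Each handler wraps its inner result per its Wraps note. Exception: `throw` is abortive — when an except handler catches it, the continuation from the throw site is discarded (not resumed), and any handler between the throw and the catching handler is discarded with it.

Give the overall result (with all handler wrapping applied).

Working:
throw(5) @ H1 caught ⇒ 20
H2 returns [20]
= [20]

Answer: [20]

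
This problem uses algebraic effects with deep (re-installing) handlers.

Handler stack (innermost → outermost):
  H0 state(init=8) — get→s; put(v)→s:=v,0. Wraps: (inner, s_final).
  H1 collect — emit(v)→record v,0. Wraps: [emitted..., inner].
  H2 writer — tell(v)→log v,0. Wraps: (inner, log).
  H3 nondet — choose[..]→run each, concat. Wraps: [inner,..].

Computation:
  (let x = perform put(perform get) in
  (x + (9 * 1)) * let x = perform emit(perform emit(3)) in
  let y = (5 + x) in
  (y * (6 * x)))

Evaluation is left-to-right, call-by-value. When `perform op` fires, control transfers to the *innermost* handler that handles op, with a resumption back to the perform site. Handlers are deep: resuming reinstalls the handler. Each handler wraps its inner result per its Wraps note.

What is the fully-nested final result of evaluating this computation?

Step-by-step:
get @ H0 ⇒ 8
put(8) @ H0 ⇒ s:=8
emit(3) @ H1 ⇒ out+=3
emit(0) @ H1 ⇒ out+=0
H0 returns (0, 8)
H1 returns [3, 0, (0, 8)]
H2 returns ([3, 0, (0, 8)], ())
H3 returns [([3, 0, (0, 8)], ())]
= [([3, 0, (0, 8)], ())]

Answer: [([3, 0, (0, 8)], ())]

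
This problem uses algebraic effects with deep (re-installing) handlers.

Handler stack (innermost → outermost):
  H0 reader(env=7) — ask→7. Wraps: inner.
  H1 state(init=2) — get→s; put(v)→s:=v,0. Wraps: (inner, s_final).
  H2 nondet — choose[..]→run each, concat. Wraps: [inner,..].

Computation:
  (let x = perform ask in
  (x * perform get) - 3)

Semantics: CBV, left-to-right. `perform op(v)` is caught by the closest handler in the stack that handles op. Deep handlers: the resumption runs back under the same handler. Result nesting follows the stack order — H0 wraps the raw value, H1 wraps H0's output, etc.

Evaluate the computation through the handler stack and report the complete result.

Answer: [(11, 2)]

Evaluation trace:
ask @ H0 ⇒ 7
get @ H1 ⇒ 2
H0 returns 11
H1 returns (11, 2)
H2 returns [(11, 2)]
= [(11, 2)]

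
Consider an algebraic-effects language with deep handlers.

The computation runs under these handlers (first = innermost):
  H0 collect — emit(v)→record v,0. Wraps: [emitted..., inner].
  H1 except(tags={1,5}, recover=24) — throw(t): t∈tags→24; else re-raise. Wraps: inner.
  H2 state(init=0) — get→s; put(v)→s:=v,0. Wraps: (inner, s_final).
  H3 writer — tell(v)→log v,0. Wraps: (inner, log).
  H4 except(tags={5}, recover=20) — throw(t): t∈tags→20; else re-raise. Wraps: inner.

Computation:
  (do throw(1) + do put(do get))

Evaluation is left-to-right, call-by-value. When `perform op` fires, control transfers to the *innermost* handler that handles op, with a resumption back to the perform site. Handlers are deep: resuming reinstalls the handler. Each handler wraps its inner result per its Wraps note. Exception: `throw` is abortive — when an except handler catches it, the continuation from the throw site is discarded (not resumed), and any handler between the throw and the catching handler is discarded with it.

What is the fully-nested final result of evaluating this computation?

Evaluation trace:
throw(1) @ H1 caught ⇒ 24
H2 returns (24, 0)
H3 returns ((24, 0), ())
H4 returns ((24, 0), ())
= ((24, 0), ())

Answer: ((24, 0), ())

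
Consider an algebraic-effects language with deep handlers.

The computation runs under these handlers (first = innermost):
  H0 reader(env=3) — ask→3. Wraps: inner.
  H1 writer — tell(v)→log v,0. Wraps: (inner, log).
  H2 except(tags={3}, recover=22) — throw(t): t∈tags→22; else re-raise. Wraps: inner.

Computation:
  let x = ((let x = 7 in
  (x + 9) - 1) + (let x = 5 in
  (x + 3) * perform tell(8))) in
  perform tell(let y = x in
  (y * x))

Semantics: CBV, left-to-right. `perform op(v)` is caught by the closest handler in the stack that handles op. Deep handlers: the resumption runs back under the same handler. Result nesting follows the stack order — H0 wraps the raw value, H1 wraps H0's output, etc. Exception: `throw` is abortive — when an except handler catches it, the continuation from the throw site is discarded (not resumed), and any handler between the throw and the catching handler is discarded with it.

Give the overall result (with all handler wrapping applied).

Working:
tell(8) @ H1 ⇒ log+=8
tell(225) @ H1 ⇒ log+=225
H0 returns 0
H1 returns (0, (8, 225))
H2 returns (0, (8, 225))
= (0, (8, 225))

Answer: (0, (8, 225))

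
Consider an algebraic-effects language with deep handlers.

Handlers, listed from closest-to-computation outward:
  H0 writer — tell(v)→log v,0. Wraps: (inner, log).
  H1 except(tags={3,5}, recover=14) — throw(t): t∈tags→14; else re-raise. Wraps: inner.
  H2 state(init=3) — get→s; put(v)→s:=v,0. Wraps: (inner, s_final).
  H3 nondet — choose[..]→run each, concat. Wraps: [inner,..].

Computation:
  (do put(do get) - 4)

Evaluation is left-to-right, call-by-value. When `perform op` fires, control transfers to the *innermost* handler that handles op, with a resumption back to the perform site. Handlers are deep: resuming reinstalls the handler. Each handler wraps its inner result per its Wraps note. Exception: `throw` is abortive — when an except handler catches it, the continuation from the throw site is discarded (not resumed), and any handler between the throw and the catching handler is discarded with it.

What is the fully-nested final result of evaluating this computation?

Answer: [((-4, ()), 3)]

Working:
get @ H2 ⇒ 3
put(3) @ H2 ⇒ s:=3
H0 returns (-4, ())
H1 returns (-4, ())
H2 returns ((-4, ()), 3)
H3 returns [((-4, ()), 3)]
= [((-4, ()), 3)]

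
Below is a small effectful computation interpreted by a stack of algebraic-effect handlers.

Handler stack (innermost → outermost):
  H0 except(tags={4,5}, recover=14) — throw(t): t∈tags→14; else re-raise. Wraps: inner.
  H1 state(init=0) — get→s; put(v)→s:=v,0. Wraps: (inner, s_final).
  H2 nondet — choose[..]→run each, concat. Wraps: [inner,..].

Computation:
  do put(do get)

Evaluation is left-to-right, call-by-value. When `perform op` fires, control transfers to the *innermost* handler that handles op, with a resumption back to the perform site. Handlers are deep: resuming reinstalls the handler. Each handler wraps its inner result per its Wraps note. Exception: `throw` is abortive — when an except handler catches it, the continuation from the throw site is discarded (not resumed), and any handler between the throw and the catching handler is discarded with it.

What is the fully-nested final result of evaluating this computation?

Answer: [(0, 0)]

Evaluation trace:
get @ H1 ⇒ 0
put(0) @ H1 ⇒ s:=0
H0 returns 0
H1 returns (0, 0)
H2 returns [(0, 0)]
= [(0, 0)]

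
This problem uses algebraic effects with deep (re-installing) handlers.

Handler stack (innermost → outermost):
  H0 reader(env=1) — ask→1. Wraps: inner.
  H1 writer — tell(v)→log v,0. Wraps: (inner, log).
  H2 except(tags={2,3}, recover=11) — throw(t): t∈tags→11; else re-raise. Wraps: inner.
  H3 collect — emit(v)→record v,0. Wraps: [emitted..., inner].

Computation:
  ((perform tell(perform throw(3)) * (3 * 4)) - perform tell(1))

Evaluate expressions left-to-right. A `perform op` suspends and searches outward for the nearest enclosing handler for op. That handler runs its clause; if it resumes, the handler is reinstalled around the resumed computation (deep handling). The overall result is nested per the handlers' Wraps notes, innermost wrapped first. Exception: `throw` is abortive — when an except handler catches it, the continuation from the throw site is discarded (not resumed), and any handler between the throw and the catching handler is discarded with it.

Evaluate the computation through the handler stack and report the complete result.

Answer: [11]

Evaluation trace:
throw(3) @ H2 caught ⇒ 11
H3 returns [11]
= [11]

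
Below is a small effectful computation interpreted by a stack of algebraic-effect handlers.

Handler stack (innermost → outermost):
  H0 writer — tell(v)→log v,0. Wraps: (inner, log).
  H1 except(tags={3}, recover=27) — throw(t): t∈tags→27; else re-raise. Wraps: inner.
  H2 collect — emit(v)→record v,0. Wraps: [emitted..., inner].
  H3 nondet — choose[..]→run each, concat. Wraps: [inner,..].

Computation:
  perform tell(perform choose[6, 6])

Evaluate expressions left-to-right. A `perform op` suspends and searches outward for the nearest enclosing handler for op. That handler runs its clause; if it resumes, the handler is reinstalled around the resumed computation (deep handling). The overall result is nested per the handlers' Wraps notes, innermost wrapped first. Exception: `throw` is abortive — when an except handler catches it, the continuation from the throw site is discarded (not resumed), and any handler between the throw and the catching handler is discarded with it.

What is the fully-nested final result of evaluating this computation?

Answer: [[(0, (6))], [(0, (6))]]

Evaluation trace:
choose[6, 6] @ H3
  branch[0] choose=6:
    tell(6) @ H0 ⇒ log+=6
    H0 returns (0, (6))
    H1 returns (0, (6))
    H2 returns [(0, (6))]
    H3 returns [[(0, (6))]]
  branch[1] choose=6:
    tell(6) @ H0 ⇒ log+=6
    H0 returns (0, (6))
    H1 returns (0, (6))
    H2 returns [(0, (6))]
    H3 returns [[(0, (6))]]
= [[(0, (6))], [(0, (6))]]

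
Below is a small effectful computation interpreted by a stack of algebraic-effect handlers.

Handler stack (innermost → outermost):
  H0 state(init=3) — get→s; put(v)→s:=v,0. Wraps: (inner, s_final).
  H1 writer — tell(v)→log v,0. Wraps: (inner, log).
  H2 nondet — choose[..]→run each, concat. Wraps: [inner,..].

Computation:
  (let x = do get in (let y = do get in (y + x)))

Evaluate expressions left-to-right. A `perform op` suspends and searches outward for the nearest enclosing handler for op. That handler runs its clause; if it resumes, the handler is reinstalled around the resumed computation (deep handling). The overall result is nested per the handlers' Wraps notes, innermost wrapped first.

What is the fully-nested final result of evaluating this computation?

Answer: [((6, 3), ())]

Step-by-step:
get @ H0 ⇒ 3
get @ H0 ⇒ 3
H0 returns (6, 3)
H1 returns ((6, 3), ())
H2 returns [((6, 3), ())]
= [((6, 3), ())]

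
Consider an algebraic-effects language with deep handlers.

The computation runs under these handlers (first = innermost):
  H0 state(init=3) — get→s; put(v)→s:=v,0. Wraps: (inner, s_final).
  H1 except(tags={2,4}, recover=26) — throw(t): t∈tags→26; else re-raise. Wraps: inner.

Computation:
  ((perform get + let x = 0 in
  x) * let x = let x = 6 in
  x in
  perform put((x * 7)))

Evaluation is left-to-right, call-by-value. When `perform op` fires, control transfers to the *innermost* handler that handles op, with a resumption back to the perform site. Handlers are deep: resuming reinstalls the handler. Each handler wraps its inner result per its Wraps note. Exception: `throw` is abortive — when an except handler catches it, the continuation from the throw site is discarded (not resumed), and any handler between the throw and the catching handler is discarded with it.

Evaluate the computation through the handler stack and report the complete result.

Answer: (0, 42)

Evaluation trace:
get @ H0 ⇒ 3
put(42) @ H0 ⇒ s:=42
H0 returns (0, 42)
H1 returns (0, 42)
= (0, 42)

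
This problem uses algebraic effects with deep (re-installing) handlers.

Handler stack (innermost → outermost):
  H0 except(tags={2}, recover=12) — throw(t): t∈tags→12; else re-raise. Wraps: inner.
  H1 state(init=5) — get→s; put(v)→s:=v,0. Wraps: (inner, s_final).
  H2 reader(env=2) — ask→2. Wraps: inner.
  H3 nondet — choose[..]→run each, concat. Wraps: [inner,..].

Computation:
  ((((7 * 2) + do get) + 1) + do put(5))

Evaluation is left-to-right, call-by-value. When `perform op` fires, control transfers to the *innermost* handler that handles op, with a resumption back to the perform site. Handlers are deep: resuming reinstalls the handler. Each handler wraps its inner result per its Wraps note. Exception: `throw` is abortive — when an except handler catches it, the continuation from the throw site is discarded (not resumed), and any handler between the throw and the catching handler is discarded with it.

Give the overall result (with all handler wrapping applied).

Answer: [(20, 5)]

Evaluation trace:
get @ H1 ⇒ 5
put(5) @ H1 ⇒ s:=5
H0 returns 20
H1 returns (20, 5)
H2 returns (20, 5)
H3 returns [(20, 5)]
= [(20, 5)]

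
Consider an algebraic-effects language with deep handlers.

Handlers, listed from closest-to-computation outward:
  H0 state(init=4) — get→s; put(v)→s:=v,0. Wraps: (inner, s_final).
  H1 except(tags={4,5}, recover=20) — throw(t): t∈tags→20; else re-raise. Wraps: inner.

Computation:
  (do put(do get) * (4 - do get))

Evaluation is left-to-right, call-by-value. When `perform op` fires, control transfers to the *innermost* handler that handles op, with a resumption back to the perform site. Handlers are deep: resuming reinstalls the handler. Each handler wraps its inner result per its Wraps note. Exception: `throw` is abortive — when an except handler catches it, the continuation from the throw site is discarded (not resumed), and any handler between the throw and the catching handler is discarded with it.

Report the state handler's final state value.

Working:
get @ H0 ⇒ 4
put(4) @ H0 ⇒ s:=4
get @ H0 ⇒ 4
H0 returns (0, 4)
H1 returns (0, 4)
= (0, 4)

Answer: 4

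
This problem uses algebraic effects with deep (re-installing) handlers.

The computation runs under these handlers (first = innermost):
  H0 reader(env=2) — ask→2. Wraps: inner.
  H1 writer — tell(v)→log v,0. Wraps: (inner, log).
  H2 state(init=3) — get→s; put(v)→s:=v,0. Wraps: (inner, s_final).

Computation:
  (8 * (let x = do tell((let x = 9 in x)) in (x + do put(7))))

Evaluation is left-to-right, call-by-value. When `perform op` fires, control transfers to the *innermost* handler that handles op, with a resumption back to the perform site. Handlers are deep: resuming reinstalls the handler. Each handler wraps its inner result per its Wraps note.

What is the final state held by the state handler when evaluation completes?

Answer: 7

Evaluation trace:
tell(9) @ H1 ⇒ log+=9
put(7) @ H2 ⇒ s:=7
H0 returns 0
H1 returns (0, (9))
H2 returns ((0, (9)), 7)
= ((0, (9)), 7)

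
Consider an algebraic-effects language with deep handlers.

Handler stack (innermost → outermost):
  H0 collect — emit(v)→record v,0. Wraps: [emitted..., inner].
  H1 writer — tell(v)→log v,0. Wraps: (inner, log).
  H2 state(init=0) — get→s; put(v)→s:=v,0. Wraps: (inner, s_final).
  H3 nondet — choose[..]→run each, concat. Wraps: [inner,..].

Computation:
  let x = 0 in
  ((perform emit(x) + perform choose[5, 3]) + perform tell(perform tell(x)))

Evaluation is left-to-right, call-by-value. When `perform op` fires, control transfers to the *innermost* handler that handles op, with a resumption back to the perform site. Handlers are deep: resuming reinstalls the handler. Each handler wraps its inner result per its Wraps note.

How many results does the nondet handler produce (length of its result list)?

Evaluation trace:
emit(0) @ H0 ⇒ out+=0
choose[5, 3] @ H3
  branch[0] choose=5:
    tell(0) @ H1 ⇒ log+=0
    tell(0) @ H1 ⇒ log+=0
    H0 returns [0, 5]
    H1 returns ([0, 5], (0, 0))
    H2 returns (([0, 5], (0, 0)), 0)
    H3 returns [(([0, 5], (0, 0)), 0)]
  branch[1] choose=3:
    tell(0) @ H1 ⇒ log+=0
    tell(0) @ H1 ⇒ log+=0
    H0 returns [0, 3]
    H1 returns ([0, 3], (0, 0))
    H2 returns (([0, 3], (0, 0)), 0)
    H3 returns [(([0, 3], (0, 0)), 0)]
= [(([0, 5], (0, 0)), 0), (([0, 3], (0, 0)), 0)]

Answer: 2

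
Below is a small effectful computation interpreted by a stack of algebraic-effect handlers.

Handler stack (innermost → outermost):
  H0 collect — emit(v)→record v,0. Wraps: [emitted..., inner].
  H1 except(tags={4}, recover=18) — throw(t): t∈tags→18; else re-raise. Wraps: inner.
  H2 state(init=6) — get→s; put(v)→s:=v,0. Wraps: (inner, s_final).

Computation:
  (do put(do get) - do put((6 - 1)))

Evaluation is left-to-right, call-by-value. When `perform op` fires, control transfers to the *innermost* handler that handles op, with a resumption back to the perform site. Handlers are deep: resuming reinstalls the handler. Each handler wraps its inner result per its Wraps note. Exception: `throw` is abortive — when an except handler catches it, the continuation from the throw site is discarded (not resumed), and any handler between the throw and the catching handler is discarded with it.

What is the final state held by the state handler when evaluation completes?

Step-by-step:
get @ H2 ⇒ 6
put(6) @ H2 ⇒ s:=6
put(5) @ H2 ⇒ s:=5
H0 returns [0]
H1 returns [0]
H2 returns ([0], 5)
= ([0], 5)

Answer: 5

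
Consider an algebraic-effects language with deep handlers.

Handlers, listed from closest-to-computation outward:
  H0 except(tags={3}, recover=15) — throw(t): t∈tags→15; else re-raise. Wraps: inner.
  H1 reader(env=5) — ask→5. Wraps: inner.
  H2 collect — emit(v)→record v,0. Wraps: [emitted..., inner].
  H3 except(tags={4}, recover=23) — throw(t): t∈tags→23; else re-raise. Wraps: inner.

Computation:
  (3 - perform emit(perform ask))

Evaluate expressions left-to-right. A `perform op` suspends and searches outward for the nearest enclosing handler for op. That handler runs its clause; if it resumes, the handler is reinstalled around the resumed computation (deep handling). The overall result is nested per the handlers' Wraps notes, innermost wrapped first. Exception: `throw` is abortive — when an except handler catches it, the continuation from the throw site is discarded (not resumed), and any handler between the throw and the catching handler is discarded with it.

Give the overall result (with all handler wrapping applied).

Evaluation trace:
ask @ H1 ⇒ 5
emit(5) @ H2 ⇒ out+=5
H0 returns 3
H1 returns 3
H2 returns [5, 3]
H3 returns [5, 3]
= [5, 3]

Answer: [5, 3]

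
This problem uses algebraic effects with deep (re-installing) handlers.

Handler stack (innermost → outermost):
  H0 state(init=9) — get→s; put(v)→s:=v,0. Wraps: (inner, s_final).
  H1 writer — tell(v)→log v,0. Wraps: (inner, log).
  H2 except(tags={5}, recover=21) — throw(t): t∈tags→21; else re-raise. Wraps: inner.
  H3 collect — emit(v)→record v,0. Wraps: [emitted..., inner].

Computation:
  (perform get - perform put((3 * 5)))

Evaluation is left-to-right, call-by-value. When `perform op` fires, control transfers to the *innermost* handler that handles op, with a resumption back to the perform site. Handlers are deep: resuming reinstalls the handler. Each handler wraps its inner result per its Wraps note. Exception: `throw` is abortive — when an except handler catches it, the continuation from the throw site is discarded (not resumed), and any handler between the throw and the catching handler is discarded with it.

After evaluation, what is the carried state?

Evaluation trace:
get @ H0 ⇒ 9
put(15) @ H0 ⇒ s:=15
H0 returns (9, 15)
H1 returns ((9, 15), ())
H2 returns ((9, 15), ())
H3 returns [((9, 15), ())]
= [((9, 15), ())]

Answer: 15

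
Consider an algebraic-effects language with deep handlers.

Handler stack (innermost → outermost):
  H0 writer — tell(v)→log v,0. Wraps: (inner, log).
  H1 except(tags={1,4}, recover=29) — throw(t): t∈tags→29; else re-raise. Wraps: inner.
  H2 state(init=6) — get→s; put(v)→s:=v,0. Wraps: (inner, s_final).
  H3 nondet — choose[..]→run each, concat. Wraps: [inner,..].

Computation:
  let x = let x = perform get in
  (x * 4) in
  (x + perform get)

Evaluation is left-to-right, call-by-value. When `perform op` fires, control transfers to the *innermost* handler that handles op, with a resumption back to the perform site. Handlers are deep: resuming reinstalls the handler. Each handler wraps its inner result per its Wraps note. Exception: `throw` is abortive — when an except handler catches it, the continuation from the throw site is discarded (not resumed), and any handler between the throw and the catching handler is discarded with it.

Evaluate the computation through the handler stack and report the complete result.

Step-by-step:
get @ H2 ⇒ 6
get @ H2 ⇒ 6
H0 returns (30, ())
H1 returns (30, ())
H2 returns ((30, ()), 6)
H3 returns [((30, ()), 6)]
= [((30, ()), 6)]

Answer: [((30, ()), 6)]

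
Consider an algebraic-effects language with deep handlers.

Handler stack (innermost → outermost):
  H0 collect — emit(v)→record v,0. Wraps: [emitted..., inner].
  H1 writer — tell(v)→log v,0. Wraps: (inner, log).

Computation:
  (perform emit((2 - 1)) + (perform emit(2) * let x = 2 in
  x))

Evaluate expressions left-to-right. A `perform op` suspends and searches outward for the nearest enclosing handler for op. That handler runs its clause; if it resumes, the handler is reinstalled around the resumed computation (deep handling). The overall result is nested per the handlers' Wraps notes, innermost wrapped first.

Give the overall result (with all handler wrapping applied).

Answer: ([1, 2, 0], ())

Evaluation trace:
emit(1) @ H0 ⇒ out+=1
emit(2) @ H0 ⇒ out+=2
H0 returns [1, 2, 0]
H1 returns ([1, 2, 0], ())
= ([1, 2, 0], ())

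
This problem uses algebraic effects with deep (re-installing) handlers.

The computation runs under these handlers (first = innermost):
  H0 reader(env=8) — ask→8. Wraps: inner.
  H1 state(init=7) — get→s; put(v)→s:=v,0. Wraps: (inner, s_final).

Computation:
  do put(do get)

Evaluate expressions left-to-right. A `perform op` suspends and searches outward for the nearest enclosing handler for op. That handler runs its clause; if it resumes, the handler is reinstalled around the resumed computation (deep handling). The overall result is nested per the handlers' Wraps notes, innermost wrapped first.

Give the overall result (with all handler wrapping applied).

Evaluation trace:
get @ H1 ⇒ 7
put(7) @ H1 ⇒ s:=7
H0 returns 0
H1 returns (0, 7)
= (0, 7)

Answer: (0, 7)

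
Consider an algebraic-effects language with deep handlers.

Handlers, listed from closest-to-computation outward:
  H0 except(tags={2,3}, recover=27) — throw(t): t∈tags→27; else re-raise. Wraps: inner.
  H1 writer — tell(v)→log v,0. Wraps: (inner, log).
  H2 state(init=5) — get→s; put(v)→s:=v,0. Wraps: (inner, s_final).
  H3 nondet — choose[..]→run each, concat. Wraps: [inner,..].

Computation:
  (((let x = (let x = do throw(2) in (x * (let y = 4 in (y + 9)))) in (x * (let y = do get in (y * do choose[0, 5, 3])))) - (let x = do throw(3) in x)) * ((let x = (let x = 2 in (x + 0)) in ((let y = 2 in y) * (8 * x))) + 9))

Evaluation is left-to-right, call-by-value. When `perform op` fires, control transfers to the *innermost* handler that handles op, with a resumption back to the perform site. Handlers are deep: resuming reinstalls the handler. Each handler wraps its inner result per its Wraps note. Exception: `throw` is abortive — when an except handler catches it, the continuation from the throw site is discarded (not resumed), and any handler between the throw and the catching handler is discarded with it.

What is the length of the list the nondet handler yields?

Evaluation trace:
throw(2) @ H0 caught ⇒ 27
H1 returns (27, ())
H2 returns ((27, ()), 5)
H3 returns [((27, ()), 5)]
= [((27, ()), 5)]

Answer: 1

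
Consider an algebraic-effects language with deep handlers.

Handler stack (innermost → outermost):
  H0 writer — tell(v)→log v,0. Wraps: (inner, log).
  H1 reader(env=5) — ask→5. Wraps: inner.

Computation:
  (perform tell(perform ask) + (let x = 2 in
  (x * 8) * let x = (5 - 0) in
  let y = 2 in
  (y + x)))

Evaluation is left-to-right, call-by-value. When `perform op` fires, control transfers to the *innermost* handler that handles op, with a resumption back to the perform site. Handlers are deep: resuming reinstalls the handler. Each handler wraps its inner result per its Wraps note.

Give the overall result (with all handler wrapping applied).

Evaluation trace:
ask @ H1 ⇒ 5
tell(5) @ H0 ⇒ log+=5
H0 returns (112, (5))
H1 returns (112, (5))
= (112, (5))

Answer: (112, (5))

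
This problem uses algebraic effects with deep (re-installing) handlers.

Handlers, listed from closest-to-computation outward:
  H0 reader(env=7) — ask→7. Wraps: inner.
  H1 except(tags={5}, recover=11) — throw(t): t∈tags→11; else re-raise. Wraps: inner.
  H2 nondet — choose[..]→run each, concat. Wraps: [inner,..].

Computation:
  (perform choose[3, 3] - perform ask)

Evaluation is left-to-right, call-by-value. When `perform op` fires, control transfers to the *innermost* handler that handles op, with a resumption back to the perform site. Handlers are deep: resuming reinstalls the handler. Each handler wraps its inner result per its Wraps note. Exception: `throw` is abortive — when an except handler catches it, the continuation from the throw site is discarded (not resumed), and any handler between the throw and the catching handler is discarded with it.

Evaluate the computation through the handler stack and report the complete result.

Step-by-step:
choose[3, 3] @ H2
  branch[0] choose=3:
    ask @ H0 ⇒ 7
    H0 returns -4
    H1 returns -4
    H2 returns [-4]
  branch[1] choose=3:
    ask @ H0 ⇒ 7
    H0 returns -4
    H1 returns -4
    H2 returns [-4]
= [-4, -4]

Answer: [-4, -4]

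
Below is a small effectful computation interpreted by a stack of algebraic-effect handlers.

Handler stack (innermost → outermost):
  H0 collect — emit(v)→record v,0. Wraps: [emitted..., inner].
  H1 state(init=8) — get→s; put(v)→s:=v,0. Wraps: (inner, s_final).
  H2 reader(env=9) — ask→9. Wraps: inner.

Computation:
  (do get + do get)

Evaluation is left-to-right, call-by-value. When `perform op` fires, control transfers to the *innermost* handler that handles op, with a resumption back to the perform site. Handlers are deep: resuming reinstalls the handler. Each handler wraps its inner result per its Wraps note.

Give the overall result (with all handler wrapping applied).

Step-by-step:
get @ H1 ⇒ 8
get @ H1 ⇒ 8
H0 returns [16]
H1 returns ([16], 8)
H2 returns ([16], 8)
= ([16], 8)

Answer: ([16], 8)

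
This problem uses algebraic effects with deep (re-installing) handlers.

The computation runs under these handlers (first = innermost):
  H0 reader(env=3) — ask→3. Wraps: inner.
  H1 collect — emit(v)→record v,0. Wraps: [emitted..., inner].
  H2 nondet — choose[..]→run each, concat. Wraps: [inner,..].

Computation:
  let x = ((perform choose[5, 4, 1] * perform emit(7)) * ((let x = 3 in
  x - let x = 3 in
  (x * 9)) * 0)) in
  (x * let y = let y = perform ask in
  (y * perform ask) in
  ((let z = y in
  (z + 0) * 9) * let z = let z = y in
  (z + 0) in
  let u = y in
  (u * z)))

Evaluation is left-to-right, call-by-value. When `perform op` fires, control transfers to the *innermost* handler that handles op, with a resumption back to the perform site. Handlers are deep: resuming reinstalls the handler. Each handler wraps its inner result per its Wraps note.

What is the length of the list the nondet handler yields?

Working:
choose[5, 4, 1] @ H2
  branch[0] choose=5:
    emit(7) @ H1 ⇒ out+=7
    ask @ H0 ⇒ 3
    ask @ H0 ⇒ 3
    H0 returns 0
    H1 returns [7, 0]
    H2 returns [[7, 0]]
  branch[1] choose=4:
    emit(7) @ H1 ⇒ out+=7
    ask @ H0 ⇒ 3
    ask @ H0 ⇒ 3
    H0 returns 0
    H1 returns [7, 0]
    H2 returns [[7, 0]]
  branch[2] choose=1:
    emit(7) @ H1 ⇒ out+=7
    ask @ H0 ⇒ 3
    ask @ H0 ⇒ 3
    H0 returns 0
    H1 returns [7, 0]
    H2 returns [[7, 0]]
= [[7, 0], [7, 0], [7, 0]]

Answer: 3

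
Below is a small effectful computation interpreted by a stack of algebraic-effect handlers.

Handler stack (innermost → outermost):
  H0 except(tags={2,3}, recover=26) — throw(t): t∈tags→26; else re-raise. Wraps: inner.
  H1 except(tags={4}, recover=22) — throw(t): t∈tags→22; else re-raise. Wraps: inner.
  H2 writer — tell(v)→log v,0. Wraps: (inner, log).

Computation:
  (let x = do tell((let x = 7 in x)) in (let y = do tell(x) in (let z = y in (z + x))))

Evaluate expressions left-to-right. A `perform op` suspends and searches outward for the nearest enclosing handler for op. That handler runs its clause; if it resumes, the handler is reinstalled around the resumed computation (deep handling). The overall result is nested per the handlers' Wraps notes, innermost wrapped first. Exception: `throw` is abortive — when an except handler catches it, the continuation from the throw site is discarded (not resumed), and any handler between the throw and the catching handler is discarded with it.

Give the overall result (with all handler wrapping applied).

Answer: (0, (7, 0))

Step-by-step:
tell(7) @ H2 ⇒ log+=7
tell(0) @ H2 ⇒ log+=0
H0 returns 0
H1 returns 0
H2 returns (0, (7, 0))
= (0, (7, 0))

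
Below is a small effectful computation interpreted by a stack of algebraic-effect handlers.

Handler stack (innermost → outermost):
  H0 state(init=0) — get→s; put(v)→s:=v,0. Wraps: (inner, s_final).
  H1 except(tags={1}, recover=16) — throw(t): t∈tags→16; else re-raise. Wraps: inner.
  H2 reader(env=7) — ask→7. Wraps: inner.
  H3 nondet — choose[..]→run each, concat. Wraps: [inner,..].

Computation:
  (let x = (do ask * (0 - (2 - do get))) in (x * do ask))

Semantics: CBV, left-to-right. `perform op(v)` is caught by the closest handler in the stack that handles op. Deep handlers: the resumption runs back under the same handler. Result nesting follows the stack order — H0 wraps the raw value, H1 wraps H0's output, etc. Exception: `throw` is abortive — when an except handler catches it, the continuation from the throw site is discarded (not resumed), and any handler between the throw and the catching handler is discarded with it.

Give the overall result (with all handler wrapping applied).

Answer: [(-98, 0)]

Evaluation trace:
ask @ H2 ⇒ 7
get @ H0 ⇒ 0
ask @ H2 ⇒ 7
H0 returns (-98, 0)
H1 returns (-98, 0)
H2 returns (-98, 0)
H3 returns [(-98, 0)]
= [(-98, 0)]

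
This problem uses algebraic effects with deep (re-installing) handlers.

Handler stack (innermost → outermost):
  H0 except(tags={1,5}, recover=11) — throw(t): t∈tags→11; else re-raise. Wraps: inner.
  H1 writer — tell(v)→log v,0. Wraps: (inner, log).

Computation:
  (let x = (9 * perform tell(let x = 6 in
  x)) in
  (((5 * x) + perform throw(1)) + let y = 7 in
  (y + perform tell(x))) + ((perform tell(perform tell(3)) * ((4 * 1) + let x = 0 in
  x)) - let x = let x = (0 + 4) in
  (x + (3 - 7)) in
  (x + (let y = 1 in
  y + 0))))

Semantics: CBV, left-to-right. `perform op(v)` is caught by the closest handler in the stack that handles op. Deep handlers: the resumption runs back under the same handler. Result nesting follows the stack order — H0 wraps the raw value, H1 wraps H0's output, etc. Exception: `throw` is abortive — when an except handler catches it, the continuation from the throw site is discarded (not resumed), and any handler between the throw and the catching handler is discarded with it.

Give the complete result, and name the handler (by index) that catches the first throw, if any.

Evaluation trace:
tell(6) @ H1 ⇒ log+=6
throw(1) @ H0 caught ⇒ 11
H1 returns (11, (6))
= (11, (6))

Answer: (11, (6)) ; first throw caught by: H0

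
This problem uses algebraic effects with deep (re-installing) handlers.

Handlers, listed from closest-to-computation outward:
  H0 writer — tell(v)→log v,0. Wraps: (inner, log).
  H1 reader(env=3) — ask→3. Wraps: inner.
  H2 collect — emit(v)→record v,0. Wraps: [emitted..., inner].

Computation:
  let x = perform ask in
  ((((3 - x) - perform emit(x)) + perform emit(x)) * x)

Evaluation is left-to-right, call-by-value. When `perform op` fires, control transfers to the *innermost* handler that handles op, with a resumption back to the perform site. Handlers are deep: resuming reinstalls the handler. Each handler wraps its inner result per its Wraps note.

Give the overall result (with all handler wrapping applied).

Answer: [3, 3, (0, ())]

Evaluation trace:
ask @ H1 ⇒ 3
emit(3) @ H2 ⇒ out+=3
emit(3) @ H2 ⇒ out+=3
H0 returns (0, ())
H1 returns (0, ())
H2 returns [3, 3, (0, ())]
= [3, 3, (0, ())]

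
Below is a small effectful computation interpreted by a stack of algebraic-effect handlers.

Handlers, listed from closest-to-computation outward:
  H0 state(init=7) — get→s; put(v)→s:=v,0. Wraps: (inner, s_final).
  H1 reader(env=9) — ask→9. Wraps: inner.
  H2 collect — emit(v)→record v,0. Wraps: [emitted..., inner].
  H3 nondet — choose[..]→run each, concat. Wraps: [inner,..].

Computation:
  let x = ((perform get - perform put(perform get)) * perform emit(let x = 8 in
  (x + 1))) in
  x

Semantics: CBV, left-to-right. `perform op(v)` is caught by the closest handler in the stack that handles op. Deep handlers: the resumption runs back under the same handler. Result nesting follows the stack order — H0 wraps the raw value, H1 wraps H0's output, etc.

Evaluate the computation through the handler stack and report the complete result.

Answer: [[9, (0, 7)]]

Working:
get @ H0 ⇒ 7
get @ H0 ⇒ 7
put(7) @ H0 ⇒ s:=7
emit(9) @ H2 ⇒ out+=9
H0 returns (0, 7)
H1 returns (0, 7)
H2 returns [9, (0, 7)]
H3 returns [[9, (0, 7)]]
= [[9, (0, 7)]]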